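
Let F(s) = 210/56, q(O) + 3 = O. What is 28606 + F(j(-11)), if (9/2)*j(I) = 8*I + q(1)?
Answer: 114439/4 ≈ 28610.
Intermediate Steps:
q(O) = -3 + O
j(I) = -4/9 + 16*I/9 (j(I) = 2*(8*I + (-3 + 1))/9 = 2*(8*I - 2)/9 = 2*(-2 + 8*I)/9 = -4/9 + 16*I/9)
F(s) = 15/4 (F(s) = 210*(1/56) = 15/4)
28606 + F(j(-11)) = 28606 + 15/4 = 114439/4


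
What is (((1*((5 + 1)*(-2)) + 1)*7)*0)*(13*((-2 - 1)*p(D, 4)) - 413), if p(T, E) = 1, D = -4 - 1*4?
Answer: 0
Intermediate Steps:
D = -8 (D = -4 - 4 = -8)
(((1*((5 + 1)*(-2)) + 1)*7)*0)*(13*((-2 - 1)*p(D, 4)) - 413) = (((1*((5 + 1)*(-2)) + 1)*7)*0)*(13*((-2 - 1)*1) - 413) = (((1*(6*(-2)) + 1)*7)*0)*(13*(-3*1) - 413) = (((1*(-12) + 1)*7)*0)*(13*(-3) - 413) = (((-12 + 1)*7)*0)*(-39 - 413) = (-11*7*0)*(-452) = -77*0*(-452) = 0*(-452) = 0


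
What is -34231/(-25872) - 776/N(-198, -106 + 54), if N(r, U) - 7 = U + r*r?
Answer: 440125019/337707216 ≈ 1.3033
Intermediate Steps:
N(r, U) = 7 + U + r² (N(r, U) = 7 + (U + r*r) = 7 + (U + r²) = 7 + U + r²)
-34231/(-25872) - 776/N(-198, -106 + 54) = -34231/(-25872) - 776/(7 + (-106 + 54) + (-198)²) = -34231*(-1/25872) - 776/(7 - 52 + 39204) = 34231/25872 - 776/39159 = 440125019/337707216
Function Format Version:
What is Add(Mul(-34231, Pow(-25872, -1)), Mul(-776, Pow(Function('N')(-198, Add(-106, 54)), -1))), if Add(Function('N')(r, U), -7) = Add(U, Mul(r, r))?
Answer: Rational(440125019, 337707216) ≈ 1.3033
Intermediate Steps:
Function('N')(r, U) = Add(7, U, Pow(r, 2)) (Function('N')(r, U) = Add(7, Add(U, Mul(r, r))) = Add(7, Add(U, Pow(r, 2))) = Add(7, U, Pow(r, 2)))
Add(Mul(-34231, Pow(-25872, -1)), Mul(-776, Pow(Function('N')(-198, Add(-106, 54)), -1))) = Add(Mul(-34231, Pow(-25872, -1)), Mul(-776, Pow(Add(7, Add(-106, 54), Pow(-198, 2)), -1))) = Add(Mul(-34231, Rational(-1, 25872)), Mul(-776, Pow(Add(7, -52, 39204), -1))) = Add(Rational(34231, 25872), Mul(-776, Pow(39159, -1))) = Add(Rational(34231, 25872), Mul(-776, Rational(1, 39159))) = Add(Rational(34231, 25872), Rational(-776, 39159)) = Rational(440125019, 337707216)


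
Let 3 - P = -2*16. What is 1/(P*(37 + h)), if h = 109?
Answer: 1/5110 ≈ 0.00019569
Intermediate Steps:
P = 35 (P = 3 - (-2)*16 = 3 - 1*(-32) = 3 + 32 = 35)
1/(P*(37 + h)) = 1/(35*(37 + 109)) = 1/(35*146) = 1/5110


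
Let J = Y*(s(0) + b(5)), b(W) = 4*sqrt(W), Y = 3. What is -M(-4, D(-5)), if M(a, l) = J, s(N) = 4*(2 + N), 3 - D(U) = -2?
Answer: -24 - 12*sqrt(5) ≈ -50.833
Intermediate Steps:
D(U) = 5 (D(U) = 3 - 1*(-2) = 3 + 2 = 5)
s(N) = 8 + 4*N
J = 24 + 12*sqrt(5) (J = 3*((8 + 4*0) + 4*sqrt(5)) = 3*((8 + 0) + 4*sqrt(5)) = 3*(8 + 4*sqrt(5)) = 24 + 12*sqrt(5) ≈ 50.833)
M(a, l) = 24 + 12*sqrt(5)
-M(-4, D(-5)) = -(24 + 12*sqrt(5)) = -24 - 12*sqrt(5)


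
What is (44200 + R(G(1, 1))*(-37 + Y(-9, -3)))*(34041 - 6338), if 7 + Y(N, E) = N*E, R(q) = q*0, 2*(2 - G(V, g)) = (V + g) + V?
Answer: 1224472600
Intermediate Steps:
G(V, g) = 2 - V - g/2 (G(V, g) = 2 - ((V + g) + V)/2 = 2 - (g + 2*V)/2 = 2 + (-V - g/2) = 2 - V - g/2)
R(q) = 0
Y(N, E) = -7 + E*N (Y(N, E) = -7 + N*E = -7 + E*N)
(44200 + R(G(1, 1))*(-37 + Y(-9, -3)))*(34041 - 6338) = (44200 + 0*(-37 + (-7 - 3*(-9))))*(34041 - 6338) = (44200 + 0*(-37 + (-7 + 27)))*27703 = (44200 + 0*(-37 + 20))*27703 = (44200 + 0*(-17))*27703 = (44200 + 0)*27703 = 44200*27703 = 1224472600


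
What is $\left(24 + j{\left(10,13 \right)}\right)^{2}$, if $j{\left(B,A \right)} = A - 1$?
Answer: $1296$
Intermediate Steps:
$j{\left(B,A \right)} = -1 + A$ ($j{\left(B,A \right)} = A - 1 = -1 + A$)
$\left(24 + j{\left(10,13 \right)}\right)^{2} = \left(24 + \left(-1 + 13\right)\right)^{2} = \left(24 + 12\right)^{2} = 36^{2} = 1296$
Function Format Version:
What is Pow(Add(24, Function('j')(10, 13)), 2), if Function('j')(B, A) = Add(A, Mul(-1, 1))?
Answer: 1296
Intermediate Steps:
Function('j')(B, A) = Add(-1, A) (Function('j')(B, A) = Add(A, -1) = Add(-1, A))
Pow(Add(24, Function('j')(10, 13)), 2) = Pow(Add(24, Add(-1, 13)), 2) = Pow(Add(24, 12), 2) = Pow(36, 2) = 1296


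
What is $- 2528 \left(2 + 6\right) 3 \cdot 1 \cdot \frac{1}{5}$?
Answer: $- \frac{60672}{5} \approx -12134.0$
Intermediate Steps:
$- 2528 \left(2 + 6\right) 3 \cdot 1 \cdot \frac{1}{5} = - 2528 \cdot 8 \cdot 3 \cdot 1 \cdot \frac{1}{5} = - 2528 \cdot 8 \cdot 3 \cdot \frac{1}{5} = - 2528 \cdot 8 \cdot \frac{3}{5} = \left(-2528\right) \frac{24}{5} = - \frac{60672}{5}$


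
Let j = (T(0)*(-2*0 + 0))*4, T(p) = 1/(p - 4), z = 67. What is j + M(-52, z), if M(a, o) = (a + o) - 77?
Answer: -62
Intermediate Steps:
M(a, o) = -77 + a + o
T(p) = 1/(-4 + p)
j = 0 (j = ((-2*0 + 0)/(-4 + 0))*4 = ((0 + 0)/(-4))*4 = -¼*0*4 = 0*4 = 0)
j + M(-52, z) = 0 + (-77 - 52 + 67) = 0 - 62 = -62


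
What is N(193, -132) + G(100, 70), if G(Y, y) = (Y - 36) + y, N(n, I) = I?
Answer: 2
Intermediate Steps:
G(Y, y) = -36 + Y + y (G(Y, y) = (-36 + Y) + y = -36 + Y + y)
N(193, -132) + G(100, 70) = -132 + (-36 + 100 + 70) = -132 + 134 = 2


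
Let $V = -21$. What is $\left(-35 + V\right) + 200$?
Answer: $144$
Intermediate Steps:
$\left(-35 + V\right) + 200 = \left(-35 - 21\right) + 200 = -56 + 200 = 144$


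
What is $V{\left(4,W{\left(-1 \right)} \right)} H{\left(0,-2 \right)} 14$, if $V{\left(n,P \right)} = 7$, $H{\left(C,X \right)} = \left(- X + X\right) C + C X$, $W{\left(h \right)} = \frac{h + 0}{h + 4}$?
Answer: $0$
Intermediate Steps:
$W{\left(h \right)} = \frac{h}{4 + h}$
$H{\left(C,X \right)} = C X$ ($H{\left(C,X \right)} = 0 C + C X = 0 + C X = C X$)
$V{\left(4,W{\left(-1 \right)} \right)} H{\left(0,-2 \right)} 14 = 7 \cdot 0 \left(-2\right) 14 = 7 \cdot 0 \cdot 14 = 0 \cdot 14 = 0$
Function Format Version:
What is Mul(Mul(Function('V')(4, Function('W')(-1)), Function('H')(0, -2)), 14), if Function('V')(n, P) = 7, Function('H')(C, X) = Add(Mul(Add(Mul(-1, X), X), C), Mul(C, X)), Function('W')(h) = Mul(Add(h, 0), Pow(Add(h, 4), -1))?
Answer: 0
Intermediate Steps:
Function('W')(h) = Mul(h, Pow(Add(4, h), -1))
Function('H')(C, X) = Mul(C, X) (Function('H')(C, X) = Add(Mul(0, C), Mul(C, X)) = Add(0, Mul(C, X)) = Mul(C, X))
Mul(Mul(Function('V')(4, Function('W')(-1)), Function('H')(0, -2)), 14) = Mul(Mul(7, Mul(0, -2)), 14) = Mul(Mul(7, 0), 14) = Mul(0, 14) = 0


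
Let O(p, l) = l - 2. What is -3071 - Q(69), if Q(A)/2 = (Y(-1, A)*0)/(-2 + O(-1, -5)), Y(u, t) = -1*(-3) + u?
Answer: -3071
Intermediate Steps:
Y(u, t) = 3 + u
O(p, l) = -2 + l
Q(A) = 0 (Q(A) = 2*(((3 - 1)*0)/(-2 + (-2 - 5))) = 2*((2*0)/(-2 - 7)) = 2*(0/(-9)) = 2*(0*(-1/9)) = 2*0 = 0)
-3071 - Q(69) = -3071 - 1*0 = -3071 + 0 = -3071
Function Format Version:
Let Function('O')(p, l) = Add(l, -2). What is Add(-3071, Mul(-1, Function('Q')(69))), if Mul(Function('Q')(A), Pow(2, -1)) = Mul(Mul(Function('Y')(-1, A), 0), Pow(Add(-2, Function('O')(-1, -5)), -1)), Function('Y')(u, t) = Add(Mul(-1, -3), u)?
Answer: -3071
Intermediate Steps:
Function('Y')(u, t) = Add(3, u)
Function('O')(p, l) = Add(-2, l)
Function('Q')(A) = 0 (Function('Q')(A) = Mul(2, Mul(Mul(Add(3, -1), 0), Pow(Add(-2, Add(-2, -5)), -1))) = Mul(2, Mul(Mul(2, 0), Pow(Add(-2, -7), -1))) = Mul(2, Mul(0, Pow(-9, -1))) = Mul(2, Mul(0, Rational(-1, 9))) = Mul(2, 0) = 0)
Add(-3071, Mul(-1, Function('Q')(69))) = Add(-3071, Mul(-1, 0)) = Add(-3071, 0) = -3071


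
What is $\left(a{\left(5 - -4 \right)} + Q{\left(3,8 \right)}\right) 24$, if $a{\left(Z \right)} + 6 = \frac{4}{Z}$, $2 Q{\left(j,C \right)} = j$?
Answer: $- \frac{292}{3} \approx -97.333$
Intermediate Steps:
$Q{\left(j,C \right)} = \frac{j}{2}$
$a{\left(Z \right)} = -6 + \frac{4}{Z}$
$\left(a{\left(5 - -4 \right)} + Q{\left(3,8 \right)}\right) 24 = \left(\left(-6 + \frac{4}{5 - -4}\right) + \frac{1}{2} \cdot 3\right) 24 = \left(\left(-6 + \frac{4}{5 + 4}\right) + \frac{3}{2}\right) 24 = \left(\left(-6 + \frac{4}{9}\right) + \frac{3}{2}\right) 24 = \left(- \frac{50}{9} + \frac{3}{2}\right) 24 = \left(- \frac{73}{18}\right) 24 = - \frac{292}{3}$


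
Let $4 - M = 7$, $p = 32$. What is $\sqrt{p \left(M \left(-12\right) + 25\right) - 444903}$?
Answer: $i \sqrt{442951} \approx 665.55 i$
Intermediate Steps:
$M = -3$ ($M = 4 - 7 = -3$)
$\sqrt{p \left(M \left(-12\right) + 25\right) - 444903} = \sqrt{32 \left(\left(-3\right) \left(-12\right) + 25\right) - 444903} = \sqrt{32 \left(36 + 25\right) - 444903} = \sqrt{32 \cdot 61 - 444903} = \sqrt{1952 - 444903} = \sqrt{-442951} = i \sqrt{442951}$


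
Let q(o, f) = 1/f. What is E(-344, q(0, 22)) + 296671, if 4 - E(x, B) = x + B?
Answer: 6534417/22 ≈ 2.9702e+5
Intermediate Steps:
E(x, B) = 4 - B - x (E(x, B) = 4 - (x + B) = 4 - (B + x) = 4 + (-B - x) = 4 - B - x)
E(-344, q(0, 22)) + 296671 = (4 - 1/22 - 1*(-344)) + 296671 = (4 - 1*1/22 + 344) + 296671 = (4 - 1/22 + 344) + 296671 = 7655/22 + 296671 = 6534417/22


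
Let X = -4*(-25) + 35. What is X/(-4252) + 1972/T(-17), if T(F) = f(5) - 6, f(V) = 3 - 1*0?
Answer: -8385349/12756 ≈ -657.37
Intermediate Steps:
f(V) = 3 (f(V) = 3 + 0 = 3)
X = 135 (X = 100 + 35 = 135)
T(F) = -3 (T(F) = 3 - 6 = -3)
X/(-4252) + 1972/T(-17) = 135/(-4252) + 1972/(-3) = 135*(-1/4252) + 1972*(-⅓) = -135/4252 - 1972/3 = -8385349/12756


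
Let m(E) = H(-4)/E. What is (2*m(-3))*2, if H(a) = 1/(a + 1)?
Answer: 4/9 ≈ 0.44444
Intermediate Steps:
H(a) = 1/(1 + a)
m(E) = -1/(3*E) (m(E) = 1/((1 - 4)*E) = 1/((-3)*E) = -1/(3*E))
(2*m(-3))*2 = (2*(-⅓/(-3)))*2 = (2*(-⅓*(-⅓)))*2 = (2*(⅑))*2 = (2/9)*2 = 4/9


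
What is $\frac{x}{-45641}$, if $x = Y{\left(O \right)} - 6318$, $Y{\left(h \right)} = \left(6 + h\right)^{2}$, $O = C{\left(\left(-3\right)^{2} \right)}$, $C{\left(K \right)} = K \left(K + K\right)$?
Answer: $- \frac{21906}{45641} \approx -0.47996$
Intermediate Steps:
$C{\left(K \right)} = 2 K^{2}$ ($C{\left(K \right)} = K 2 K = 2 K^{2}$)
$O = 162$ ($O = 2 \left(\left(-3\right)^{2}\right)^{2} = 2 \cdot 9^{2} = 2 \cdot 81 = 162$)
$x = 21906$ ($x = \left(6 + 162\right)^{2} - 6318 = 168^{2} - 6318 = 28224 - 6318 = 21906$)
$\frac{x}{-45641} = \frac{21906}{-45641} = 21906 \left(- \frac{1}{45641}\right) = - \frac{21906}{45641}$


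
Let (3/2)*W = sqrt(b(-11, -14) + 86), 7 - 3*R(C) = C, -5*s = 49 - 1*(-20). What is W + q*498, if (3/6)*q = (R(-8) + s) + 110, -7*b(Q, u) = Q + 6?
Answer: 503976/5 + 2*sqrt(4249)/21 ≈ 1.0080e+5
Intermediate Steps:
b(Q, u) = -6/7 - Q/7 (b(Q, u) = -(Q + 6)/7 = -(6 + Q)/7 = -6/7 - Q/7)
s = -69/5 (s = -(49 - 1*(-20))/5 = -(49 + 20)/5 = -1/5*69 = -69/5 ≈ -13.800)
R(C) = 7/3 - C/3
W = 2*sqrt(4249)/21 (W = 2*sqrt((-6/7 - 1/7*(-11)) + 86)/3 = 2*sqrt((-6/7 + 11/7) + 86)/3 = 2*sqrt(5/7 + 86)/3 = 2*sqrt(607/7)/3 = 2*(sqrt(4249)/7)/3 = 2*sqrt(4249)/21 ≈ 6.2080)
q = 1012/5 (q = 2*(((7/3 - 1/3*(-8)) - 69/5) + 110) = 2*(((7/3 + 8/3) - 69/5) + 110) = 2*((5 - 69/5) + 110) = 2*(-44/5 + 110) = 2*(506/5) = 1012/5 ≈ 202.40)
W + q*498 = 2*sqrt(4249)/21 + (1012/5)*498 = 2*sqrt(4249)/21 + 503976/5 = 503976/5 + 2*sqrt(4249)/21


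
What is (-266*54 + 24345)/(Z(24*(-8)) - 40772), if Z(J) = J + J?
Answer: -9981/41156 ≈ -0.24252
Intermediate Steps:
Z(J) = 2*J
(-266*54 + 24345)/(Z(24*(-8)) - 40772) = (-266*54 + 24345)/(2*(24*(-8)) - 40772) = (-14364 + 24345)/(2*(-192) - 40772) = 9981/(-384 - 40772) = 9981/(-41156) = 9981*(-1/41156) = -9981/41156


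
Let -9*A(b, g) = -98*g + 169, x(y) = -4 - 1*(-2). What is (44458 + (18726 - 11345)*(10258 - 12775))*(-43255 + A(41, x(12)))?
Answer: 7221771013540/9 ≈ 8.0242e+11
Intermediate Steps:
x(y) = -2 (x(y) = -4 + 2 = -2)
A(b, g) = -169/9 + 98*g/9 (A(b, g) = -(-98*g + 169)/9 = -(169 - 98*g)/9 = -169/9 + 98*g/9)
(44458 + (18726 - 11345)*(10258 - 12775))*(-43255 + A(41, x(12))) = (44458 + (18726 - 11345)*(10258 - 12775))*(-43255 + (-169/9 + (98/9)*(-2))) = (44458 + 7381*(-2517))*(-43255 + (-169/9 - 196/9)) = (44458 - 18577977)*(-43255 - 365/9) = -18533519*(-389660/9) = 7221771013540/9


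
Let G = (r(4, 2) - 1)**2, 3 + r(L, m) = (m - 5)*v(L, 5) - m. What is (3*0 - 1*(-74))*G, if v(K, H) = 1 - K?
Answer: 666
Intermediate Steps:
r(L, m) = -3 - m + (1 - L)*(-5 + m) (r(L, m) = -3 + ((m - 5)*(1 - L) - m) = -3 + ((-5 + m)*(1 - L) - m) = -3 + ((1 - L)*(-5 + m) - m) = -3 + (-m + (1 - L)*(-5 + m)) = -3 - m + (1 - L)*(-5 + m))
G = 9 (G = ((-8 + 5*4 - 1*4*2) - 1)**2 = ((-8 + 20 - 8) - 1)**2 = (4 - 1)**2 = 3**2 = 9)
(3*0 - 1*(-74))*G = (3*0 - 1*(-74))*9 = (0 + 74)*9 = 74*9 = 666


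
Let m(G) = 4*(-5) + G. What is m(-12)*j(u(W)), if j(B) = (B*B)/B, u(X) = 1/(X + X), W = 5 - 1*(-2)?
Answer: -16/7 ≈ -2.2857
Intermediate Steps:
W = 7 (W = 5 + 2 = 7)
m(G) = -20 + G
u(X) = 1/(2*X)
j(B) = B (j(B) = B²/B = B)
m(-12)*j(u(W)) = (-20 - 12)*((½)/7) = -16/7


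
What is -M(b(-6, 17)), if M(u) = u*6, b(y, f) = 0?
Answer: 0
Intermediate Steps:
M(u) = 6*u
-M(b(-6, 17)) = -6*0 = -1*0 = 0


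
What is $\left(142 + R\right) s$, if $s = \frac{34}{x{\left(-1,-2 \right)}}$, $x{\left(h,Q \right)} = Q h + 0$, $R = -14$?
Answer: $2176$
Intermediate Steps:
$x{\left(h,Q \right)} = Q h$
$s = 17$ ($s = \frac{34}{\left(-2\right) \left(-1\right)} = \frac{34}{2} = 34 \cdot \frac{1}{2} = 17$)
$\left(142 + R\right) s = \left(142 - 14\right) 17 = 128 \cdot 17 = 2176$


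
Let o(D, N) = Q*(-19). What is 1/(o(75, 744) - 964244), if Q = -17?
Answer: -1/963921 ≈ -1.0374e-6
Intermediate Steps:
o(D, N) = 323 (o(D, N) = -17*(-19) = 323)
1/(o(75, 744) - 964244) = 1/(323 - 964244) = 1/(-963921) = -1/963921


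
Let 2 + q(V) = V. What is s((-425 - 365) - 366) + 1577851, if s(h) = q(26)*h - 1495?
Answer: 1548612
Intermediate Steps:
q(V) = -2 + V
s(h) = -1495 + 24*h (s(h) = (-2 + 26)*h - 1495 = 24*h - 1495 = -1495 + 24*h)
s((-425 - 365) - 366) + 1577851 = (-1495 + 24*((-425 - 365) - 366)) + 1577851 = (-1495 + 24*(-790 - 366)) + 1577851 = (-1495 + 24*(-1156)) + 1577851 = (-1495 - 27744) + 1577851 = -29239 + 1577851 = 1548612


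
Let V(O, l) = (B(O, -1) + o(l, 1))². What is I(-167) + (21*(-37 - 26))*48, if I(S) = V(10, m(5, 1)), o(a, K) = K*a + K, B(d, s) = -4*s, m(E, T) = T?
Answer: -63468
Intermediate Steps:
o(a, K) = K + K*a
V(O, l) = (5 + l)² (V(O, l) = (-4*(-1) + 1*(1 + l))² = (4 + (1 + l))² = (5 + l)²)
I(S) = 36 (I(S) = (5 + 1)² = 6² = 36)
I(-167) + (21*(-37 - 26))*48 = 36 + (21*(-37 - 26))*48 = 36 + (21*(-63))*48 = 36 - 1323*48 = 36 - 63504 = -63468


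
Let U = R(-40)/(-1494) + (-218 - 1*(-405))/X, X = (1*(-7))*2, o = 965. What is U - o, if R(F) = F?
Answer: -10231379/10458 ≈ -978.33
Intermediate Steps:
X = -14 (X = -7*2 = -14)
U = -139409/10458 (U = -40/(-1494) + (-218 - 1*(-405))/(-14) = -40*(-1/1494) + (-218 + 405)*(-1/14) = 20/747 + 187*(-1/14) = 20/747 - 187/14 = -139409/10458 ≈ -13.330)
U - o = -139409/10458 - 1*965 = -139409/10458 - 965 = -10231379/10458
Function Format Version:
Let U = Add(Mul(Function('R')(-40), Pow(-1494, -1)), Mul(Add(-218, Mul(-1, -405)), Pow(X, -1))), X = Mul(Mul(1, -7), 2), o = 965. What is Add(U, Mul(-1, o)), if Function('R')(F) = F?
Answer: Rational(-10231379, 10458) ≈ -978.33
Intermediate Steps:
X = -14 (X = Mul(-7, 2) = -14)
U = Rational(-139409, 10458) (U = Add(Mul(-40, Pow(-1494, -1)), Mul(Add(-218, Mul(-1, -405)), Pow(-14, -1))) = Add(Mul(-40, Rational(-1, 1494)), Mul(Add(-218, 405), Rational(-1, 14))) = Add(Rational(20, 747), Mul(187, Rational(-1, 14))) = Add(Rational(20, 747), Rational(-187, 14)) = Rational(-139409, 10458) ≈ -13.330)
Add(U, Mul(-1, o)) = Add(Rational(-139409, 10458), Mul(-1, 965)) = Add(Rational(-139409, 10458), -965) = Rational(-10231379, 10458)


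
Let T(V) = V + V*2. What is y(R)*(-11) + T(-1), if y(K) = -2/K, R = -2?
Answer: -14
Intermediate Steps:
T(V) = 3*V (T(V) = V + 2*V = 3*V)
y(R)*(-11) + T(-1) = -2/(-2)*(-11) + 3*(-1) = -2*(-1/2)*(-11) - 3 = 1*(-11) - 3 = -11 - 3 = -14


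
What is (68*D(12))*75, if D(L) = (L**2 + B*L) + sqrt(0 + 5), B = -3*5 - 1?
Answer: -244800 + 5100*sqrt(5) ≈ -2.3340e+5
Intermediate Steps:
B = -16 (B = -15 - 1 = -16)
D(L) = sqrt(5) + L**2 - 16*L (D(L) = (L**2 - 16*L) + sqrt(0 + 5) = (L**2 - 16*L) + sqrt(5) = sqrt(5) + L**2 - 16*L)
(68*D(12))*75 = (68*(sqrt(5) + 12**2 - 16*12))*75 = (68*(sqrt(5) + 144 - 192))*75 = (68*(-48 + sqrt(5)))*75 = (-3264 + 68*sqrt(5))*75 = -244800 + 5100*sqrt(5)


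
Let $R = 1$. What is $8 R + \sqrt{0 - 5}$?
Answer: $8 + i \sqrt{5} \approx 8.0 + 2.2361 i$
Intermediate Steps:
$8 R + \sqrt{0 - 5} = 8 \cdot 1 + \sqrt{0 - 5} = 8 + \sqrt{-5} = 8 + i \sqrt{5}$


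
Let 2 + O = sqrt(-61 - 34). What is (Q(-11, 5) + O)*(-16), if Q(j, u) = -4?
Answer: 96 - 16*I*sqrt(95) ≈ 96.0 - 155.95*I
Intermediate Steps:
O = -2 + I*sqrt(95) (O = -2 + sqrt(-61 - 34) = -2 + sqrt(-95) = -2 + I*sqrt(95) ≈ -2.0 + 9.7468*I)
(Q(-11, 5) + O)*(-16) = (-4 + (-2 + I*sqrt(95)))*(-16) = (-6 + I*sqrt(95))*(-16) = 96 - 16*I*sqrt(95)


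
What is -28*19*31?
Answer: -16492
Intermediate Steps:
-28*19*31 = -532*31 = -16492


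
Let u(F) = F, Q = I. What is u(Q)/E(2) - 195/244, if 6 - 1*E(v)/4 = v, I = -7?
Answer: -1207/976 ≈ -1.2367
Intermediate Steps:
E(v) = 24 - 4*v
Q = -7
u(Q)/E(2) - 195/244 = -7/(24 - 4*2) - 195/244 = -7/(24 - 8) - 195*1/244 = -7/16 - 195/244 = -1207/976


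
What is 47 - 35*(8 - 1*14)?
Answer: 257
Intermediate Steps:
47 - 35*(8 - 1*14) = 47 - 35*(8 - 14) = 47 - 35*(-6) = 47 + 210 = 257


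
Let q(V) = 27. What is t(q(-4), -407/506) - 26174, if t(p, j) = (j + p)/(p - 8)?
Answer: -22874871/874 ≈ -26173.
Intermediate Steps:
t(p, j) = (j + p)/(-8 + p)
t(q(-4), -407/506) - 26174 = (-407/506 + 27)/(-8 + 27) - 26174 = (-407*1/506 + 27)/19 - 26174 = (-37/46 + 27)/19 - 26174 = (1/19)*(1205/46) - 26174 = 1205/874 - 26174 = -22874871/874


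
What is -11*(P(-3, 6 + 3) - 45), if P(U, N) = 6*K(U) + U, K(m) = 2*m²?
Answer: -660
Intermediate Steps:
P(U, N) = U + 12*U² (P(U, N) = 6*(2*U²) + U = 12*U² + U = U + 12*U²)
-11*(P(-3, 6 + 3) - 45) = -11*(-3*(1 + 12*(-3)) - 45) = -11*(-3*(1 - 36) - 45) = -11*(-3*(-35) - 45) = -11*(105 - 45) = -11*60 = -660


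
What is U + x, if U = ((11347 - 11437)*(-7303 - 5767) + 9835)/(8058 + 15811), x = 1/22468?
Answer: 26650105049/536288692 ≈ 49.694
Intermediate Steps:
x = 1/22468 ≈ 4.4508e-5
U = 1186135/23869 (U = (-90*(-13070) + 9835)/23869 = (1176300 + 9835)*(1/23869) = 1186135*(1/23869) = 1186135/23869 ≈ 49.694)
U + x = 1186135/23869 + 1/22468 = 26650105049/536288692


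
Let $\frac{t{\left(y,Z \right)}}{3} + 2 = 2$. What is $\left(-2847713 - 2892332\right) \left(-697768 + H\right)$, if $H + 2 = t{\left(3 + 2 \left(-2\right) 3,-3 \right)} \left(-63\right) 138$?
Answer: $4005231199650$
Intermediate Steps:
$t{\left(y,Z \right)} = 0$ ($t{\left(y,Z \right)} = -6 + 3 \cdot 2 = -6 + 6 = 0$)
$H = -2$ ($H = -2 + 0 \left(-63\right) 138 = -2 + 0 \cdot 138 = -2 + 0 = -2$)
$\left(-2847713 - 2892332\right) \left(-697768 + H\right) = \left(-2847713 - 2892332\right) \left(-697768 - 2\right) = \left(-5740045\right) \left(-697770\right) = 4005231199650$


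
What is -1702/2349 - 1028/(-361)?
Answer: 1800350/847989 ≈ 2.1231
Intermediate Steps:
-1702/2349 - 1028/(-361) = -1702*1/2349 - 1028*(-1/361) = -1702/2349 + 1028/361 = 1800350/847989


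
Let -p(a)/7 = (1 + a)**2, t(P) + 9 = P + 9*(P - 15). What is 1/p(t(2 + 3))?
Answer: -1/60543 ≈ -1.6517e-5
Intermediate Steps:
t(P) = -144 + 10*P (t(P) = -9 + (P + 9*(P - 15)) = -9 + (P + 9*(-15 + P)) = -9 + (P + (-135 + 9*P)) = -9 + (-135 + 10*P) = -144 + 10*P)
p(a) = -7*(1 + a)**2
1/p(t(2 + 3)) = 1/(-7*(1 + (-144 + 10*(2 + 3)))**2) = 1/(-7*(1 + (-144 + 10*5))**2) = 1/(-7*(1 + (-144 + 50))**2) = 1/(-7*(1 - 94)**2) = 1/(-7*(-93)**2) = 1/(-7*8649) = 1/(-60543) = -1/60543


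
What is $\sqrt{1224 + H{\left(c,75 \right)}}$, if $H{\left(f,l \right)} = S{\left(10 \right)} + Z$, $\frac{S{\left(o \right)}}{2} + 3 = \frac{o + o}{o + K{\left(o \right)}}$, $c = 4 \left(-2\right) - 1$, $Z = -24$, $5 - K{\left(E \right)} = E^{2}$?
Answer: $\frac{\sqrt{344930}}{17} \approx 34.547$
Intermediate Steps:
$K{\left(E \right)} = 5 - E^{2}$
$c = -9$ ($c = -8 - 1 = -9$)
$S{\left(o \right)} = -6 + \frac{4 o}{5 + o - o^{2}}$ ($S{\left(o \right)} = -6 + 2 \frac{o + o}{o - \left(-5 + o^{2}\right)} = -6 + 2 \frac{2 o}{5 + o - o^{2}} = -6 + \frac{4 o}{5 + o - o^{2}}$)
$H{\left(f,l \right)} = - \frac{518}{17}$ ($H{\left(f,l \right)} = \frac{2 \left(-15 - 10 + 3 \cdot 10^{2}\right)}{5 + 10 - 10^{2}} - 24 = \frac{2 \left(-15 - 10 + 3 \cdot 100\right)}{5 + 10 - 100} - 24 = \frac{2 \left(-15 - 10 + 300\right)}{5 + 10 - 100} - 24 = 2 \frac{1}{-85} \cdot 275 - 24 = 2 \left(- \frac{1}{85}\right) 275 - 24 = - \frac{110}{17} - 24 = - \frac{518}{17}$)
$\sqrt{1224 + H{\left(c,75 \right)}} = \sqrt{1224 - \frac{518}{17}} = \sqrt{\frac{20290}{17}} = \frac{\sqrt{344930}}{17}$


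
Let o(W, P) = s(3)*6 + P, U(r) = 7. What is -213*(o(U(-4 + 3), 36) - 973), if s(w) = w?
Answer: 195747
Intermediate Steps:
o(W, P) = 18 + P (o(W, P) = 3*6 + P = 18 + P)
-213*(o(U(-4 + 3), 36) - 973) = -213*((18 + 36) - 973) = -213*(54 - 973) = -213*(-919) = 195747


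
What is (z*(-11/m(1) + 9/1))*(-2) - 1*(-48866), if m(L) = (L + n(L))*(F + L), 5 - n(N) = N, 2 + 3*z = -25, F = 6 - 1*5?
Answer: 245041/5 ≈ 49008.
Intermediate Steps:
F = 1 (F = 6 - 5 = 1)
z = -9 (z = -⅔ + (⅓)*(-25) = -⅔ - 25/3 = -9)
n(N) = 5 - N
m(L) = 5 + 5*L (m(L) = (L + (5 - L))*(1 + L) = 5*(1 + L) = 5 + 5*L)
(z*(-11/m(1) + 9/1))*(-2) - 1*(-48866) = -9*(-11/(5 + 5*1) + 9/1)*(-2) - 1*(-48866) = -9*(-11/(5 + 5) + 9*1)*(-2) + 48866 = -9*(-11/10 + 9)*(-2) + 48866 = -9*79/10*(-2) + 48866 = -711/10*(-2) + 48866 = 711/5 + 48866 = 245041/5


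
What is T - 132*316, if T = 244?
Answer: -41468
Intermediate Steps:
T - 132*316 = 244 - 132*316 = 244 - 41712 = -41468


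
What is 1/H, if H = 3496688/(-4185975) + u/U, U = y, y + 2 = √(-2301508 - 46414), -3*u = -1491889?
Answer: -2466397341458323550/206352756722783296257989 + 414943745593789375*I*√2347922/206352756722783296257989 ≈ -1.1952e-5 + 0.0030812*I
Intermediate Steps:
u = 1491889/3 (u = -⅓*(-1491889) = 1491889/3 ≈ 4.9730e+5)
y = -2 + I*√2347922 (y = -2 + √(-2301508 - 46414) = -2 + √(-2347922) = -2 + I*√2347922 ≈ -2.0 + 1532.3*I)
U = -2 + I*√2347922 ≈ -2.0 + 1532.3*I
H = -3496688/4185975 + 1491889/(3*(-2 + I*√2347922)) (H = 3496688/(-4185975) + 1491889/(3*(-2 + I*√2347922)) = 3496688*(-1/4185975) + 1491889/(3*(-2 + I*√2347922)) = -3496688/4185975 + 1491889/(3*(-2 + I*√2347922)) ≈ -1.2589 - 324.54*I)
1/H = 1/(-883807479067/702025681275 - 213127*I*√2347922/1006254)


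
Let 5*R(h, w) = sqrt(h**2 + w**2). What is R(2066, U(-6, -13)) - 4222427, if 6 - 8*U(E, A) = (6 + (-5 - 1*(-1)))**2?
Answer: -4222427 + sqrt(68293697)/20 ≈ -4.2220e+6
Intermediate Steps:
U(E, A) = 1/4 (U(E, A) = 3/4 - (6 + (-5 - 1*(-1)))**2/8 = 3/4 - (6 + (-5 + 1))**2/8 = 3/4 - (6 - 4)**2/8 = 3/4 - 1/8*2**2 = 3/4 - 1/8*4 = 3/4 - 1/2 = 1/4)
R(h, w) = sqrt(h**2 + w**2)/5
R(2066, U(-6, -13)) - 4222427 = sqrt(2066**2 + (1/4)**2)/5 - 4222427 = sqrt(4268356 + 1/16)/5 - 4222427 = sqrt(68293697/16)/5 - 4222427 = (sqrt(68293697)/4)/5 - 4222427 = sqrt(68293697)/20 - 4222427 = -4222427 + sqrt(68293697)/20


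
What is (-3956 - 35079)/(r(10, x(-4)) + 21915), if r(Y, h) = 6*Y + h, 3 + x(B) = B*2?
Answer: -39035/21964 ≈ -1.7772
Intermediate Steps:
x(B) = -3 + 2*B (x(B) = -3 + B*2 = -3 + 2*B)
r(Y, h) = h + 6*Y
(-3956 - 35079)/(r(10, x(-4)) + 21915) = (-3956 - 35079)/(((-3 + 2*(-4)) + 6*10) + 21915) = -39035/(((-3 - 8) + 60) + 21915) = -39035/((-11 + 60) + 21915) = -39035/(49 + 21915) = -39035/21964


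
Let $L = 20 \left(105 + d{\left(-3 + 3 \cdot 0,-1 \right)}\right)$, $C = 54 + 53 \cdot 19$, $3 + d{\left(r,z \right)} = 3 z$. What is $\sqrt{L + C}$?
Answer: $\sqrt{3041} \approx 55.145$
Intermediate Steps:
$d{\left(r,z \right)} = -3 + 3 z$
$C = 1061$ ($C = 54 + 1007 = 1061$)
$L = 1980$ ($L = 20 \left(105 + \left(-3 + 3 \left(-1\right)\right)\right) = 20 \left(105 - 6\right) = 20 \cdot 99 = 1980$)
$\sqrt{L + C} = \sqrt{1980 + 1061} = \sqrt{3041}$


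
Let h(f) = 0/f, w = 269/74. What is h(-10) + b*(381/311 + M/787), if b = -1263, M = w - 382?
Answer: -17026489107/18112018 ≈ -940.07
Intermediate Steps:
w = 269/74 (w = 269*(1/74) = 269/74 ≈ 3.6351)
M = -27999/74 (M = 269/74 - 382 = -27999/74 ≈ -378.36)
h(f) = 0
h(-10) + b*(381/311 + M/787) = 0 - 1263*(381/311 - 27999/74/787) = 0 - 1263*(381*(1/311) - 27999/74*1/787) = 0 - 1263*(381/311 - 27999/58238) = 0 - 1263*13480989/18112018 = 0 - 17026489107/18112018 = -17026489107/18112018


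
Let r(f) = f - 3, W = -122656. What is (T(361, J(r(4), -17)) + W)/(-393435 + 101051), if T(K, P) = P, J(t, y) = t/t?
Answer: 122655/292384 ≈ 0.41950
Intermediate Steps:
r(f) = -3 + f
J(t, y) = 1
(T(361, J(r(4), -17)) + W)/(-393435 + 101051) = (1 - 122656)/(-393435 + 101051) = -122655/(-292384) = -122655*(-1/292384) = 122655/292384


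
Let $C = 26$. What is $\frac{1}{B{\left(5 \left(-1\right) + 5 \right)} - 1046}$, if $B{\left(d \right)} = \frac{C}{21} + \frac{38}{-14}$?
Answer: $- \frac{21}{21997} \approx -0.00095468$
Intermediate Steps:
$B{\left(d \right)} = - \frac{31}{21}$ ($B{\left(d \right)} = \frac{26}{21} + \frac{38}{-14} = 26 \cdot \frac{1}{21} + 38 \left(- \frac{1}{14}\right) = \frac{26}{21} - \frac{19}{7} = - \frac{31}{21}$)
$\frac{1}{B{\left(5 \left(-1\right) + 5 \right)} - 1046} = \frac{1}{- \frac{31}{21} - 1046} = \frac{1}{- \frac{21997}{21}} = - \frac{21}{21997}$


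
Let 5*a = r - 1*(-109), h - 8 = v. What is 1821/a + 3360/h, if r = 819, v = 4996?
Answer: 4056625/386976 ≈ 10.483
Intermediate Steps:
h = 5004 (h = 8 + 4996 = 5004)
a = 928/5 (a = (819 - 1*(-109))/5 = (819 + 109)/5 = (1/5)*928 = 928/5 ≈ 185.60)
1821/a + 3360/h = 1821/(928/5) + 3360/5004 = 1821*(5/928) + 3360*(1/5004) = 9105/928 + 280/417 = 4056625/386976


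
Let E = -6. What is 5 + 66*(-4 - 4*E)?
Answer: 1325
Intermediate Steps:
5 + 66*(-4 - 4*E) = 5 + 66*(-4 - 4*(-6)) = 5 + 66*(-4 + 24) = 5 + 66*20 = 5 + 1320 = 1325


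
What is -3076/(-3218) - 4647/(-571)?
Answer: 8355221/918739 ≈ 9.0942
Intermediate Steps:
-3076/(-3218) - 4647/(-571) = -3076*(-1/3218) - 4647*(-1/571) = 1538/1609 + 4647/571 = 8355221/918739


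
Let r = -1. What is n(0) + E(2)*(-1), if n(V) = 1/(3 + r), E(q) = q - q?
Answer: ½ ≈ 0.50000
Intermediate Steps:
E(q) = 0
n(V) = ½ (n(V) = 1/(3 - 1) = 1/2 = ½)
n(0) + E(2)*(-1) = ½ + 0*(-1) = ½ + 0 = ½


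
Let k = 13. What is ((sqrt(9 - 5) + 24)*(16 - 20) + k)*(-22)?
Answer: 2002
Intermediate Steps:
((sqrt(9 - 5) + 24)*(16 - 20) + k)*(-22) = ((sqrt(9 - 5) + 24)*(16 - 20) + 13)*(-22) = ((sqrt(4) + 24)*(-4) + 13)*(-22) = ((2 + 24)*(-4) + 13)*(-22) = (26*(-4) + 13)*(-22) = (-104 + 13)*(-22) = -91*(-22) = 2002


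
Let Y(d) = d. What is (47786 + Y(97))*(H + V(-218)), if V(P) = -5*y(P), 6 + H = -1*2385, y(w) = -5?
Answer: -113291178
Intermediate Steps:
H = -2391 (H = -6 - 1*2385 = -6 - 2385 = -2391)
V(P) = 25 (V(P) = -5*(-5) = 25)
(47786 + Y(97))*(H + V(-218)) = (47786 + 97)*(-2391 + 25) = 47883*(-2366) = -113291178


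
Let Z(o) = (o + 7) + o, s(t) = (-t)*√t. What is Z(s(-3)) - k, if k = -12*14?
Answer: 175 + 6*I*√3 ≈ 175.0 + 10.392*I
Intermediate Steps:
s(t) = -t^(3/2)
Z(o) = 7 + 2*o (Z(o) = (7 + o) + o = 7 + 2*o)
k = -168
Z(s(-3)) - k = (7 + 2*(-(-3)^(3/2))) - 1*(-168) = (7 + 2*(-(-3)*I*√3)) + 168 = (7 + 2*(3*I*√3)) + 168 = (7 + 6*I*√3) + 168 = 175 + 6*I*√3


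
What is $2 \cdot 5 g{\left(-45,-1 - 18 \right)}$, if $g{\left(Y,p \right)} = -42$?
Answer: $-420$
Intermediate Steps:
$2 \cdot 5 g{\left(-45,-1 - 18 \right)} = 2 \cdot 5 \left(-42\right) = 10 \left(-42\right) = -420$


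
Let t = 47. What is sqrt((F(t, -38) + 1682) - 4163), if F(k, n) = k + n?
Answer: 2*I*sqrt(618) ≈ 49.719*I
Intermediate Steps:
sqrt((F(t, -38) + 1682) - 4163) = sqrt(((47 - 38) + 1682) - 4163) = sqrt((9 + 1682) - 4163) = sqrt(1691 - 4163) = sqrt(-2472) = 2*I*sqrt(618)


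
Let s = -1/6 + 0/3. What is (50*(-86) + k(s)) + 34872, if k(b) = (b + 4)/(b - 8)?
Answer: 1498005/49 ≈ 30572.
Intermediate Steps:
s = -⅙ (s = -1*⅙ + 0*(⅓) = -⅙ + 0 = -⅙ ≈ -0.16667)
k(b) = (4 + b)/(-8 + b)
(50*(-86) + k(s)) + 34872 = (50*(-86) + (4 - ⅙)/(-8 - ⅙)) + 34872 = (-4300 + (23/6)/(-49/6)) + 34872 = (-4300 - 6/49*23/6) + 34872 = (-4300 - 23/49) + 34872 = -210723/49 + 34872 = 1498005/49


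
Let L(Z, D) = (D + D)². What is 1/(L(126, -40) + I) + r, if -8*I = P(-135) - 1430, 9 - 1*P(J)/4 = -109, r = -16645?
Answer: -434084951/26079 ≈ -16645.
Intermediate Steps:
P(J) = 472 (P(J) = 36 - 4*(-109) = 36 + 436 = 472)
I = 479/4 (I = -(472 - 1430)/8 = -⅛*(-958) = 479/4 ≈ 119.75)
L(Z, D) = 4*D² (L(Z, D) = (2*D)² = 4*D²)
1/(L(126, -40) + I) + r = 1/(4*(-40)² + 479/4) - 16645 = 1/(4*1600 + 479/4) - 16645 = 1/(6400 + 479/4) - 16645 = 1/(26079/4) - 16645 = 4/26079 - 16645 = -434084951/26079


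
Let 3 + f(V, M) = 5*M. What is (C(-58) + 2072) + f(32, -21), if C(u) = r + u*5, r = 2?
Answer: 1676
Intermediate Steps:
f(V, M) = -3 + 5*M
C(u) = 2 + 5*u (C(u) = 2 + u*5 = 2 + 5*u)
(C(-58) + 2072) + f(32, -21) = ((2 + 5*(-58)) + 2072) + (-3 + 5*(-21)) = ((2 - 290) + 2072) + (-3 - 105) = (-288 + 2072) - 108 = 1784 - 108 = 1676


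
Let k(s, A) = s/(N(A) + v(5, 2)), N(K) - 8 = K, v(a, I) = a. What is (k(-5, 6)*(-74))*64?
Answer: 23680/19 ≈ 1246.3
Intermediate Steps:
N(K) = 8 + K
k(s, A) = s/(13 + A) (k(s, A) = s/((8 + A) + 5) = s/(13 + A))
(k(-5, 6)*(-74))*64 = (-5/(13 + 6)*(-74))*64 = (-5/19*(-74))*64 = (-5*1/19*(-74))*64 = -5/19*(-74)*64 = (370/19)*64 = 23680/19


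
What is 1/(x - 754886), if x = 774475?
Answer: 1/19589 ≈ 5.1049e-5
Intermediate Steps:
1/(x - 754886) = 1/(774475 - 754886) = 1/19589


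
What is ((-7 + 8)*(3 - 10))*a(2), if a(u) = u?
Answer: -14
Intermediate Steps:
((-7 + 8)*(3 - 10))*a(2) = ((-7 + 8)*(3 - 10))*2 = (1*(-7))*2 = -7*2 = -14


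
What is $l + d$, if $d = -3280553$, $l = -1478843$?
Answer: $-4759396$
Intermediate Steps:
$l + d = -1478843 - 3280553 = -4759396$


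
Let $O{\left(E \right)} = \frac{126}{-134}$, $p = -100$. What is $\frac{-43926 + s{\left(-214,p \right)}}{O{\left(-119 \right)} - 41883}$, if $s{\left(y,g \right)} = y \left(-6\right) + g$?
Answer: $\frac{1431857}{1403112} \approx 1.0205$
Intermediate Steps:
$s{\left(y,g \right)} = g - 6 y$ ($s{\left(y,g \right)} = - 6 y + g = g - 6 y$)
$O{\left(E \right)} = - \frac{63}{67}$ ($O{\left(E \right)} = 126 \left(- \frac{1}{134}\right) = - \frac{63}{67}$)
$\frac{-43926 + s{\left(-214,p \right)}}{O{\left(-119 \right)} - 41883} = \frac{-43926 - -1184}{- \frac{63}{67} - 41883} = \frac{-43926 + \left(-100 + 1284\right)}{- \frac{2806224}{67}} = \left(-43926 + 1184\right) \left(- \frac{67}{2806224}\right) = \left(-42742\right) \left(- \frac{67}{2806224}\right) = \frac{1431857}{1403112}$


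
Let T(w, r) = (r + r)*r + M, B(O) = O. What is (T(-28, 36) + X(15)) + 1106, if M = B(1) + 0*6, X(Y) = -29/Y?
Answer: 55456/15 ≈ 3697.1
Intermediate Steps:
M = 1 (M = 1 + 0*6 = 1 + 0 = 1)
T(w, r) = 1 + 2*r² (T(w, r) = (r + r)*r + 1 = (2*r)*r + 1 = 2*r² + 1 = 1 + 2*r²)
(T(-28, 36) + X(15)) + 1106 = ((1 + 2*36²) - 29/15) + 1106 = ((1 + 2*1296) - 29*1/15) + 1106 = ((1 + 2592) - 29/15) + 1106 = (2593 - 29/15) + 1106 = 38866/15 + 1106 = 55456/15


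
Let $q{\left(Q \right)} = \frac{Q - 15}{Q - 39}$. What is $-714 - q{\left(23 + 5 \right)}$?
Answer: $- \frac{7841}{11} \approx -712.82$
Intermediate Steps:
$q{\left(Q \right)} = \frac{-15 + Q}{-39 + Q}$
$-714 - q{\left(23 + 5 \right)} = -714 - \frac{-15 + \left(23 + 5\right)}{-39 + \left(23 + 5\right)} = -714 - \frac{-15 + 28}{-39 + 28} = -714 - \frac{1}{-11} \cdot 13 = -714 - \left(- \frac{1}{11}\right) 13 = -714 - - \frac{13}{11} = -714 + \frac{13}{11} = - \frac{7841}{11}$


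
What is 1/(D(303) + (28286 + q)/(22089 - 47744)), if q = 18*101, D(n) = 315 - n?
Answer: 25655/277756 ≈ 0.092365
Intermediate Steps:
q = 1818
1/(D(303) + (28286 + q)/(22089 - 47744)) = 1/((315 - 1*303) + (28286 + 1818)/(22089 - 47744)) = 1/((315 - 303) + 30104/(-25655)) = 1/(12 + 30104*(-1/25655)) = 1/(12 - 30104/25655) = 1/(277756/25655) = 25655/277756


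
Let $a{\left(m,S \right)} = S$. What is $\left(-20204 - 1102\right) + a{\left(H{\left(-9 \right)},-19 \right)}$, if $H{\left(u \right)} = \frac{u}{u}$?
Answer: $-21325$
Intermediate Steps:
$H{\left(u \right)} = 1$
$\left(-20204 - 1102\right) + a{\left(H{\left(-9 \right)},-19 \right)} = \left(-20204 - 1102\right) - 19 = -21306 - 19 = -21325$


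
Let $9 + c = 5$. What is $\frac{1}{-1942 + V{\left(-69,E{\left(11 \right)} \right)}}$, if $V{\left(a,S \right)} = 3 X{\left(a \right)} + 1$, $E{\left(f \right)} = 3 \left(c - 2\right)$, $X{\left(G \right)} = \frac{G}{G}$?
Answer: $- \frac{1}{1938} \approx -0.000516$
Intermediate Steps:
$c = -4$ ($c = -9 + 5 = -4$)
$X{\left(G \right)} = 1$
$E{\left(f \right)} = -18$ ($E{\left(f \right)} = 3 \left(-4 - 2\right) = 3 \left(-6\right) = -18$)
$V{\left(a,S \right)} = 4$ ($V{\left(a,S \right)} = 3 \cdot 1 + 1 = 3 + 1 = 4$)
$\frac{1}{-1942 + V{\left(-69,E{\left(11 \right)} \right)}} = \frac{1}{-1942 + 4} = \frac{1}{-1938} = - \frac{1}{1938}$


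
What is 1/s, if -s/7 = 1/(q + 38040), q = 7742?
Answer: -45782/7 ≈ -6540.3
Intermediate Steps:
s = -7/45782 (s = -7/(7742 + 38040) = -7/45782 ≈ -0.00015290)
1/s = 1/(-7/45782) = -45782/7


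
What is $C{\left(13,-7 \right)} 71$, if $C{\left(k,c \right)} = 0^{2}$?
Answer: $0$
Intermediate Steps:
$C{\left(k,c \right)} = 0$
$C{\left(13,-7 \right)} 71 = 0 \cdot 71 = 0$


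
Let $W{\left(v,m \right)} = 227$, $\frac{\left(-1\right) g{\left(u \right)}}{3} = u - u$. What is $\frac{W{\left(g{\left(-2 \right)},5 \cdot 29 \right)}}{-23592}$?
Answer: $- \frac{227}{23592} \approx -0.0096219$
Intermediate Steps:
$g{\left(u \right)} = 0$ ($g{\left(u \right)} = - 3 \left(u - u\right) = \left(-3\right) 0 = 0$)
$\frac{W{\left(g{\left(-2 \right)},5 \cdot 29 \right)}}{-23592} = \frac{227}{-23592} = 227 \left(- \frac{1}{23592}\right) = - \frac{227}{23592}$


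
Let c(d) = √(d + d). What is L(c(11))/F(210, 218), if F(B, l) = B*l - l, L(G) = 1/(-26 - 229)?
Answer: -1/11618310 ≈ -8.6071e-8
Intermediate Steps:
c(d) = √2*√d (c(d) = √(2*d) = √2*√d)
L(G) = -1/255 (L(G) = 1/(-255) = -1/255)
F(B, l) = -l + B*l
L(c(11))/F(210, 218) = -1/(218*(-1 + 210))/255 = -1/(255*(218*209)) = -1/255/45562 = -1/255*1/45562 = -1/11618310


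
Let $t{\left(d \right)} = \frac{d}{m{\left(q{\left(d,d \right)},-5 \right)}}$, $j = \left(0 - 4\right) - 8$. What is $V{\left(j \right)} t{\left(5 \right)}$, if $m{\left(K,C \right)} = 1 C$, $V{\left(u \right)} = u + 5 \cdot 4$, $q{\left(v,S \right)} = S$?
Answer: $-8$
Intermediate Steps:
$j = -12$ ($j = \left(0 - 4\right) - 8 = -4 - 8 = -12$)
$V{\left(u \right)} = 20 + u$ ($V{\left(u \right)} = u + 20 = 20 + u$)
$m{\left(K,C \right)} = C$
$t{\left(d \right)} = - \frac{d}{5}$ ($t{\left(d \right)} = \frac{d}{-5} = d \left(- \frac{1}{5}\right) = - \frac{d}{5}$)
$V{\left(j \right)} t{\left(5 \right)} = \left(20 - 12\right) \left(\left(- \frac{1}{5}\right) 5\right) = 8 \left(-1\right) = -8$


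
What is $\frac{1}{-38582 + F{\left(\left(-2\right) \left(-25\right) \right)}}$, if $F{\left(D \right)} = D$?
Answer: $- \frac{1}{38532} \approx -2.5952 \cdot 10^{-5}$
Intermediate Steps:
$\frac{1}{-38582 + F{\left(\left(-2\right) \left(-25\right) \right)}} = \frac{1}{-38582 - -50} = \frac{1}{-38582 + 50} = \frac{1}{-38532} = - \frac{1}{38532}$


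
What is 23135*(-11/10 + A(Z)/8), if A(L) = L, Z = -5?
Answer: -319263/8 ≈ -39908.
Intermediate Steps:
23135*(-11/10 + A(Z)/8) = 23135*(-11/10 - 5/8) = 23135*(-69/40) = -319263/8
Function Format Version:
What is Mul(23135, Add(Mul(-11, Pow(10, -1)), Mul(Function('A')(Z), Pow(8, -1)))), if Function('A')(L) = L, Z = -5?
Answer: Rational(-319263, 8) ≈ -39908.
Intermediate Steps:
Mul(23135, Add(Mul(-11, Pow(10, -1)), Mul(Function('A')(Z), Pow(8, -1)))) = Mul(23135, Add(Mul(-11, Pow(10, -1)), Mul(-5, Pow(8, -1)))) = Mul(23135, Add(Mul(-11, Rational(1, 10)), Mul(-5, Rational(1, 8)))) = Mul(23135, Add(Rational(-11, 10), Rational(-5, 8))) = Mul(23135, Rational(-69, 40)) = Rational(-319263, 8)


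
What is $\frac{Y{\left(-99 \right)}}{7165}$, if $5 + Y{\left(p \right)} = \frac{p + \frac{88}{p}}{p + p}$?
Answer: $- \frac{8011}{12768030} \approx -0.00062743$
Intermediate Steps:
$Y{\left(p \right)} = -5 + \frac{p + \frac{88}{p}}{2 p}$ ($Y{\left(p \right)} = -5 + \frac{p + \frac{88}{p}}{p + p} = -5 + \frac{p + \frac{88}{p}}{2 p}$)
$\frac{Y{\left(-99 \right)}}{7165} = \frac{- \frac{9}{2} + \frac{44}{9801}}{7165} = \left(- \frac{9}{2} + 44 \cdot \frac{1}{9801}\right) \frac{1}{7165} = \left(- \frac{9}{2} + \frac{4}{891}\right) \frac{1}{7165} = \left(- \frac{8011}{1782}\right) \frac{1}{7165} = - \frac{8011}{12768030}$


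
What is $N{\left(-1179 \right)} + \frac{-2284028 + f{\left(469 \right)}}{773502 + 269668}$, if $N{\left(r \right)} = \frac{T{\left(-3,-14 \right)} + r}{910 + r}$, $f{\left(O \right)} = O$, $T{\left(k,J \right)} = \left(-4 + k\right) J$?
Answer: $\frac{513389399}{280612730} \approx 1.8295$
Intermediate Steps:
$T{\left(k,J \right)} = J \left(-4 + k\right)$
$N{\left(r \right)} = \frac{98 + r}{910 + r}$ ($N{\left(r \right)} = \frac{- 14 \left(-4 - 3\right) + r}{910 + r} = \frac{\left(-14\right) \left(-7\right) + r}{910 + r} = \frac{98 + r}{910 + r}$)
$N{\left(-1179 \right)} + \frac{-2284028 + f{\left(469 \right)}}{773502 + 269668} = \frac{98 - 1179}{910 - 1179} + \frac{-2284028 + 469}{773502 + 269668} = \frac{1}{-269} \left(-1081\right) - \frac{2283559}{1043170} = \left(- \frac{1}{269}\right) \left(-1081\right) - \frac{2283559}{1043170} = \frac{1081}{269} - \frac{2283559}{1043170} = \frac{513389399}{280612730}$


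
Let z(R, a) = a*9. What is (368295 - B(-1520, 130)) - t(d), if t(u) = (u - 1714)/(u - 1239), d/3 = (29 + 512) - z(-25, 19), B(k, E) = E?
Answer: 47492681/129 ≈ 3.6816e+5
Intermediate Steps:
z(R, a) = 9*a
d = 1110 (d = 3*((29 + 512) - 9*19) = 3*(541 - 1*171) = 3*(541 - 171) = 3*370 = 1110)
t(u) = (-1714 + u)/(-1239 + u)
(368295 - B(-1520, 130)) - t(d) = (368295 - 1*130) - (-1714 + 1110)/(-1239 + 1110) = (368295 - 130) - (-604)/(-129) = 368165 - (-1)*(-604)/129 = 368165 - 1*604/129 = 368165 - 604/129 = 47492681/129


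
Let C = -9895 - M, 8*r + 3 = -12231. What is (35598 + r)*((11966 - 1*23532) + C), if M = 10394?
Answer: -4341040125/4 ≈ -1.0853e+9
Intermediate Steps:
r = -6117/4 (r = -3/8 + (⅛)*(-12231) = -3/8 - 12231/8 = -6117/4 ≈ -1529.3)
C = -20289 (C = -9895 - 1*10394 = -9895 - 10394 = -20289)
(35598 + r)*((11966 - 1*23532) + C) = (35598 - 6117/4)*((11966 - 1*23532) - 20289) = 136275*((11966 - 23532) - 20289)/4 = 136275*(-11566 - 20289)/4 = (136275/4)*(-31855) = -4341040125/4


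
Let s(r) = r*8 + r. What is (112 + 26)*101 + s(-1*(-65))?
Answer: 14523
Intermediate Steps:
s(r) = 9*r (s(r) = 8*r + r = 9*r)
(112 + 26)*101 + s(-1*(-65)) = (112 + 26)*101 + 9*(-1*(-65)) = 138*101 + 9*65 = 13938 + 585 = 14523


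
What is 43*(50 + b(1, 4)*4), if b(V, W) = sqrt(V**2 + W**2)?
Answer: 2150 + 172*sqrt(17) ≈ 2859.2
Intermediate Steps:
43*(50 + b(1, 4)*4) = 43*(50 + sqrt(1**2 + 4**2)*4) = 43*(50 + sqrt(1 + 16)*4) = 43*(50 + sqrt(17)*4) = 43*(50 + 4*sqrt(17)) = 2150 + 172*sqrt(17)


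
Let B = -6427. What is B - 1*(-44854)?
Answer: 38427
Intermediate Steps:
B - 1*(-44854) = -6427 - 1*(-44854) = -6427 + 44854 = 38427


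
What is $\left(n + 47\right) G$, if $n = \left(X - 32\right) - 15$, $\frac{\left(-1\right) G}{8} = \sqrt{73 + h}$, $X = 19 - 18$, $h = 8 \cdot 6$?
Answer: $-88$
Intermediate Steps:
$h = 48$
$X = 1$
$G = -88$ ($G = - 8 \sqrt{73 + 48} = - 8 \sqrt{121} = \left(-8\right) 11 = -88$)
$n = -46$ ($n = \left(1 - 32\right) - 15 = -31 - 15 = -46$)
$\left(n + 47\right) G = \left(-46 + 47\right) \left(-88\right) = 1 \left(-88\right) = -88$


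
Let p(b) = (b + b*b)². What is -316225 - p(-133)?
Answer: -308529361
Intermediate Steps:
p(b) = (b + b²)²
-316225 - p(-133) = -316225 - (-133)²*(1 - 133)² = -316225 - 17689*(-132)² = -316225 - 17689*17424 = -316225 - 1*308213136 = -316225 - 308213136 = -308529361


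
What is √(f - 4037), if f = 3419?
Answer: I*√618 ≈ 24.86*I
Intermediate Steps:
√(f - 4037) = √(3419 - 4037) = √(-618) = I*√618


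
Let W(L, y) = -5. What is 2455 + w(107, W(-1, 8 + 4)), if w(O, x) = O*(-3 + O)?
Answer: 13583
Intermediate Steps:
2455 + w(107, W(-1, 8 + 4)) = 2455 + 107*(-3 + 107) = 2455 + 107*104 = 2455 + 11128 = 13583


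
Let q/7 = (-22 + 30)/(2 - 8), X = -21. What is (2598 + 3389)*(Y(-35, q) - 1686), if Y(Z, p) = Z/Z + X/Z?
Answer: -50422514/5 ≈ -1.0084e+7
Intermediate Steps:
q = -28/3 (q = 7*((-22 + 30)/(2 - 8)) = 7*(8/(-6)) = 7*(8*(-⅙)) = 7*(-4/3) = -28/3 ≈ -9.3333)
Y(Z, p) = 1 - 21/Z (Y(Z, p) = Z/Z - 21/Z = 1 - 21/Z)
(2598 + 3389)*(Y(-35, q) - 1686) = (2598 + 3389)*((-21 - 35)/(-35) - 1686) = 5987*(-1/35*(-56) - 1686) = 5987*(8/5 - 1686) = 5987*(-8422/5) = -50422514/5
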